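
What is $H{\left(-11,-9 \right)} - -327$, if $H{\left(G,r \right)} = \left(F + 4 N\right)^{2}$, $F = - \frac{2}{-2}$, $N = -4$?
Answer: $552$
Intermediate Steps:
$F = 1$ ($F = \left(-2\right) \left(- \frac{1}{2}\right) = 1$)
$H{\left(G,r \right)} = 225$ ($H{\left(G,r \right)} = \left(1 + 4 \left(-4\right)\right)^{2} = \left(1 - 16\right)^{2} = \left(-15\right)^{2} = 225$)
$H{\left(-11,-9 \right)} - -327 = 225 - -327 = 225 + 327 = 552$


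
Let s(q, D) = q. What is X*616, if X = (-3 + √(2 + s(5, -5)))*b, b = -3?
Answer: 5544 - 1848*√7 ≈ 654.65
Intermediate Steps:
X = 9 - 3*√7 (X = (-3 + √(2 + 5))*(-3) = (-3 + √7)*(-3) = 9 - 3*√7 ≈ 1.0627)
X*616 = (9 - 3*√7)*616 = 5544 - 1848*√7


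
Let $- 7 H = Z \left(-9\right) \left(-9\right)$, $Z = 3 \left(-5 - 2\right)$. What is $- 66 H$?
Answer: $-16038$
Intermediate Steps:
$Z = -21$ ($Z = 3 \left(-7\right) = -21$)
$H = 243$ ($H = - \frac{\left(-21\right) \left(-9\right) \left(-9\right)}{7} = - \frac{189 \left(-9\right)}{7} = \left(- \frac{1}{7}\right) \left(-1701\right) = 243$)
$- 66 H = \left(-66\right) 243 = -16038$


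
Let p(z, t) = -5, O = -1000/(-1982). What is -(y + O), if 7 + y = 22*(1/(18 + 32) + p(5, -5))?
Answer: 2875274/24775 ≈ 116.06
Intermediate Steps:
O = 500/991 (O = -1000*(-1/1982) = 500/991 ≈ 0.50454)
y = -2914/25 (y = -7 + 22*(1/(18 + 32) - 5) = -7 + 22*(1/50 - 5) = -7 + 22*(-249/50) = -7 - 2739/25 = -2914/25 ≈ -116.56)
-(y + O) = -(-2914/25 + 500/991) = -1*(-2875274/24775) = 2875274/24775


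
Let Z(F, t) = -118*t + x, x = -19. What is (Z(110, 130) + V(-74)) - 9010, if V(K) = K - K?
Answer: -24369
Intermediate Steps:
V(K) = 0
Z(F, t) = -19 - 118*t (Z(F, t) = -118*t - 19 = -19 - 118*t)
(Z(110, 130) + V(-74)) - 9010 = ((-19 - 118*130) + 0) - 9010 = ((-19 - 15340) + 0) - 9010 = (-15359 + 0) - 9010 = -15359 - 9010 = -24369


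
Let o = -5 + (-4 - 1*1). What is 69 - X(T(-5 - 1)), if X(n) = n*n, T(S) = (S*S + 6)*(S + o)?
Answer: -451515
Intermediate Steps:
o = -10 (o = -5 + (-4 - 1) = -5 - 5 = -10)
T(S) = (-10 + S)*(6 + S²) (T(S) = (S*S + 6)*(S - 10) = (S² + 6)*(-10 + S) = (6 + S²)*(-10 + S) = (-10 + S)*(6 + S²))
X(n) = n²
69 - X(T(-5 - 1)) = 69 - (-60 + (-5 - 1)³ - 10*(-5 - 1)² + 6*(-5 - 1))² = 69 - (-60 + (-6)³ - 10*(-6)² + 6*(-6))² = 69 - (-60 - 216 - 10*36 - 36)² = 69 - (-60 - 216 - 360 - 36)² = 69 - 1*(-672)² = 69 - 1*451584 = 69 - 451584 = -451515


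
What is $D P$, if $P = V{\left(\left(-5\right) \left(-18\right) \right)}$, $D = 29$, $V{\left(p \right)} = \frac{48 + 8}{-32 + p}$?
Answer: $28$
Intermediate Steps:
$V{\left(p \right)} = \frac{56}{-32 + p}$
$P = \frac{28}{29}$ ($P = \frac{56}{-32 - -90} = \frac{56}{-32 + 90} = \frac{56}{58} = 56 \cdot \frac{1}{58} = \frac{28}{29} \approx 0.96552$)
$D P = 29 \cdot \frac{28}{29} = 28$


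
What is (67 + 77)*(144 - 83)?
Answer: 8784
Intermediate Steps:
(67 + 77)*(144 - 83) = 144*61 = 8784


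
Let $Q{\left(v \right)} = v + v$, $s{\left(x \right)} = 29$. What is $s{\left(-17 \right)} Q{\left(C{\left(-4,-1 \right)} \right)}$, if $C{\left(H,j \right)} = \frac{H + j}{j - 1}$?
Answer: $145$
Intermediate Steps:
$C{\left(H,j \right)} = \frac{H + j}{-1 + j}$
$Q{\left(v \right)} = 2 v$
$s{\left(-17 \right)} Q{\left(C{\left(-4,-1 \right)} \right)} = 29 \cdot 2 \frac{-4 - 1}{-1 - 1} = 29 \cdot 2 \frac{1}{-2} \left(-5\right) = 29 \cdot 2 \left(\left(- \frac{1}{2}\right) \left(-5\right)\right) = 29 \cdot 2 \cdot \frac{5}{2} = 29 \cdot 5 = 145$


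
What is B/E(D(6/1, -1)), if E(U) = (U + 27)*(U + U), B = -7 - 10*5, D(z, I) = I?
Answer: 57/52 ≈ 1.0962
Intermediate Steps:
B = -57 (B = -7 - 50 = -57)
E(U) = 2*U*(27 + U) (E(U) = (27 + U)*(2*U) = 2*U*(27 + U))
B/E(D(6/1, -1)) = -57*(-1/(2*(27 - 1))) = -57/(2*(-1)*26) = -57/(-52) = -57*(-1/52) = 57/52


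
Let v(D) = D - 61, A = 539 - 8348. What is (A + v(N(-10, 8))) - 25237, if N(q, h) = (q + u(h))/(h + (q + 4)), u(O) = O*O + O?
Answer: -33076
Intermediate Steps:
u(O) = O + O**2 (u(O) = O**2 + O = O + O**2)
N(q, h) = (q + h*(1 + h))/(4 + h + q) (N(q, h) = (q + h*(1 + h))/(h + (q + 4)) = (q + h*(1 + h))/(h + (4 + q)) = (q + h*(1 + h))/(4 + h + q))
A = -7809
v(D) = -61 + D
(A + v(N(-10, 8))) - 25237 = (-7809 + (-61 + (-10 + 8*(1 + 8))/(4 + 8 - 10))) - 25237 = (-7809 + (-61 + (-10 + 8*9)/2)) - 25237 = (-7809 + (-61 + (-10 + 72)/2)) - 25237 = (-7809 + (-61 + (1/2)*62)) - 25237 = (-7809 + (-61 + 31)) - 25237 = (-7809 - 30) - 25237 = -7839 - 25237 = -33076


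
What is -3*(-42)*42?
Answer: 5292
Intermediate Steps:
-3*(-42)*42 = 126*42 = 5292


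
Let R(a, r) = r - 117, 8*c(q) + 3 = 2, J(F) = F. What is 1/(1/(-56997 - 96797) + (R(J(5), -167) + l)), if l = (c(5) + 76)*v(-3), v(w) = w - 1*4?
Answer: -615176/501445341 ≈ -0.0012268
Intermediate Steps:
v(w) = -4 + w (v(w) = w - 4 = -4 + w)
c(q) = -⅛ (c(q) = -3/8 + (⅛)*2 = -3/8 + ¼ = -⅛)
R(a, r) = -117 + r
l = -4249/8 (l = (-⅛ + 76)*(-4 - 3) = (607/8)*(-7) = -4249/8 ≈ -531.13)
1/(1/(-56997 - 96797) + (R(J(5), -167) + l)) = 1/(1/(-56997 - 96797) + ((-117 - 167) - 4249/8)) = 1/(1/(-153794) + (-284 - 4249/8)) = 1/(-1/153794 - 6521/8) = 1/(-501445341/615176) = -615176/501445341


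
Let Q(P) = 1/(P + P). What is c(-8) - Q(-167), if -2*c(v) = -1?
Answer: 84/167 ≈ 0.50299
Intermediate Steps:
c(v) = ½ (c(v) = -½*(-1) = ½)
Q(P) = 1/(2*P)
c(-8) - Q(-167) = ½ - 1/(2*(-167)) = ½ - (-1)/(2*167) = ½ - 1*(-1/334) = ½ + 1/334 = 84/167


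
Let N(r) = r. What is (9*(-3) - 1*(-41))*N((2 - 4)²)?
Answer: 56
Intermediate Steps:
(9*(-3) - 1*(-41))*N((2 - 4)²) = (9*(-3) - 1*(-41))*(2 - 4)² = (-27 + 41)*(-2)² = 14*4 = 56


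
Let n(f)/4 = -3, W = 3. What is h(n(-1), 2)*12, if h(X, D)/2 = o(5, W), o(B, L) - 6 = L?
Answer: 216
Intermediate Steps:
o(B, L) = 6 + L
n(f) = -12 (n(f) = 4*(-3) = -12)
h(X, D) = 18 (h(X, D) = 2*(6 + 3) = 2*9 = 18)
h(n(-1), 2)*12 = 18*12 = 216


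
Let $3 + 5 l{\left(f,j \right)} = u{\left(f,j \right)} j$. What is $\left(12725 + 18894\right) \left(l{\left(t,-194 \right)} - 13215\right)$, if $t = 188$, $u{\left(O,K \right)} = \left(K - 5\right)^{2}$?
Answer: $- \frac{245005259968}{5} \approx -4.9001 \cdot 10^{10}$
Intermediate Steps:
$u{\left(O,K \right)} = \left(-5 + K\right)^{2}$
$l{\left(f,j \right)} = - \frac{3}{5} + \frac{j \left(-5 + j\right)^{2}}{5}$ ($l{\left(f,j \right)} = - \frac{3}{5} + \frac{\left(-5 + j\right)^{2} j}{5} = - \frac{3}{5} + \frac{j \left(-5 + j\right)^{2}}{5}$)
$\left(12725 + 18894\right) \left(l{\left(t,-194 \right)} - 13215\right) = \left(12725 + 18894\right) \left(\left(- \frac{3}{5} + \frac{1}{5} \left(-194\right) \left(-5 - 194\right)^{2}\right) - 13215\right) = 31619 \left(\left(- \frac{3}{5} + \frac{1}{5} \left(-194\right) \left(-199\right)^{2}\right) - 13215\right) = 31619 \left(\left(- \frac{3}{5} + \frac{1}{5} \left(-194\right) 39601\right) - 13215\right) = 31619 \left(\left(- \frac{3}{5} - \frac{7682594}{5}\right) - 13215\right) = 31619 \left(- \frac{7682597}{5} - 13215\right) = 31619 \left(- \frac{7748672}{5}\right) = - \frac{245005259968}{5}$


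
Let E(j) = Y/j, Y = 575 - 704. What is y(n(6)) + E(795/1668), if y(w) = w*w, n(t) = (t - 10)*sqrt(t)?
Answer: -46284/265 ≈ -174.66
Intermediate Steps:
n(t) = sqrt(t)*(-10 + t) (n(t) = (-10 + t)*sqrt(t) = sqrt(t)*(-10 + t))
Y = -129
E(j) = -129/j
y(w) = w**2
y(n(6)) + E(795/1668) = (sqrt(6)*(-10 + 6))**2 - 129/(795/1668) = (sqrt(6)*(-4))**2 - 129/(795*(1/1668)) = (-4*sqrt(6))**2 - 129/265/556 = 96 - 129*556/265 = 96 - 71724/265 = -46284/265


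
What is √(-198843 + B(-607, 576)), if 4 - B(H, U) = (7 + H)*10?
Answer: I*√192839 ≈ 439.13*I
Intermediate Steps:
B(H, U) = -66 - 10*H (B(H, U) = 4 - (7 + H)*10 = 4 - (70 + 10*H) = 4 + (-70 - 10*H) = -66 - 10*H)
√(-198843 + B(-607, 576)) = √(-198843 + (-66 - 10*(-607))) = √(-198843 + (-66 + 6070)) = √(-198843 + 6004) = √(-192839) = I*√192839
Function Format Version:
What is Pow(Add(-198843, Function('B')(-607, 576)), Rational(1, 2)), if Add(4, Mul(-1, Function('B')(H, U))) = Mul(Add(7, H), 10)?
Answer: Mul(I, Pow(192839, Rational(1, 2))) ≈ Mul(439.13, I)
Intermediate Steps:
Function('B')(H, U) = Add(-66, Mul(-10, H)) (Function('B')(H, U) = Add(4, Mul(-1, Mul(Add(7, H), 10))) = Add(4, Mul(-1, Add(70, Mul(10, H)))) = Add(4, Add(-70, Mul(-10, H))) = Add(-66, Mul(-10, H)))
Pow(Add(-198843, Function('B')(-607, 576)), Rational(1, 2)) = Pow(Add(-198843, Add(-66, Mul(-10, -607))), Rational(1, 2)) = Pow(Add(-198843, Add(-66, 6070)), Rational(1, 2)) = Pow(Add(-198843, 6004), Rational(1, 2)) = Pow(-192839, Rational(1, 2)) = Mul(I, Pow(192839, Rational(1, 2)))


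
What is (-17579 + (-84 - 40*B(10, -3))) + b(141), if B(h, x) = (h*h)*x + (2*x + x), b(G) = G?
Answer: -5162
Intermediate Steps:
B(h, x) = 3*x + x*h² (B(h, x) = h²*x + 3*x = x*h² + 3*x = 3*x + x*h²)
(-17579 + (-84 - 40*B(10, -3))) + b(141) = (-17579 + (-84 - (-120)*(3 + 10²))) + 141 = (-17579 + (-84 - (-120)*(3 + 100))) + 141 = (-17579 + (-84 - (-120)*103)) + 141 = (-17579 + (-84 - 40*(-309))) + 141 = (-17579 + (-84 + 12360)) + 141 = (-17579 + 12276) + 141 = -5303 + 141 = -5162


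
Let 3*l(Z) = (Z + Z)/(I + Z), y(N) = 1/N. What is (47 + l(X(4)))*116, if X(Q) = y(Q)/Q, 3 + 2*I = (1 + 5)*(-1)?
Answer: 1161044/213 ≈ 5450.9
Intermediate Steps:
I = -9/2 (I = -3/2 + ((1 + 5)*(-1))/2 = -3/2 + (6*(-1))/2 = -3/2 + (½)*(-6) = -3/2 - 3 = -9/2 ≈ -4.5000)
y(N) = 1/N
X(Q) = Q⁻² (X(Q) = 1/(Q*Q) = Q⁻²)
l(Z) = 2*Z/(3*(-9/2 + Z)) (l(Z) = ((Z + Z)/(-9/2 + Z))/3 = ((2*Z)/(-9/2 + Z))/3 = (2*Z/(-9/2 + Z))/3 = 2*Z/(3*(-9/2 + Z)))
(47 + l(X(4)))*116 = (47 + (4/3)/(4²*(-9 + 2/4²)))*116 = (47 + (4/3)*(1/16)/(-9 + 2*(1/16)))*116 = (47 + (4/3)*(1/16)/(-9 + ⅛))*116 = (47 + (4/3)*(1/16)/(-71/8))*116 = (47 + (4/3)*(1/16)*(-8/71))*116 = (47 - 2/213)*116 = (10009/213)*116 = 1161044/213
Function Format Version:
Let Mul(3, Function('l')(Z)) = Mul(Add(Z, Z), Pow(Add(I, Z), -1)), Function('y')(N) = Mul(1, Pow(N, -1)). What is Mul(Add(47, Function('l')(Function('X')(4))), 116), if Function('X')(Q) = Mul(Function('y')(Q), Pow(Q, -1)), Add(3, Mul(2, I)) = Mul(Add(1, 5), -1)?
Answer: Rational(1161044, 213) ≈ 5450.9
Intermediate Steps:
I = Rational(-9, 2) (I = Add(Rational(-3, 2), Mul(Rational(1, 2), Mul(Add(1, 5), -1))) = Add(Rational(-3, 2), Mul(Rational(1, 2), Mul(6, -1))) = Add(Rational(-3, 2), Mul(Rational(1, 2), -6)) = Add(Rational(-3, 2), -3) = Rational(-9, 2) ≈ -4.5000)
Function('y')(N) = Pow(N, -1)
Function('X')(Q) = Pow(Q, -2) (Function('X')(Q) = Mul(Pow(Q, -1), Pow(Q, -1)) = Pow(Q, -2))
Function('l')(Z) = Mul(Rational(2, 3), Z, Pow(Add(Rational(-9, 2), Z), -1)) (Function('l')(Z) = Mul(Rational(1, 3), Mul(Add(Z, Z), Pow(Add(Rational(-9, 2), Z), -1))) = Mul(Rational(1, 3), Mul(Mul(2, Z), Pow(Add(Rational(-9, 2), Z), -1))) = Mul(Rational(1, 3), Mul(2, Z, Pow(Add(Rational(-9, 2), Z), -1))) = Mul(Rational(2, 3), Z, Pow(Add(Rational(-9, 2), Z), -1)))
Mul(Add(47, Function('l')(Function('X')(4))), 116) = Mul(Add(47, Mul(Rational(4, 3), Pow(4, -2), Pow(Add(-9, Mul(2, Pow(4, -2))), -1))), 116) = Mul(Add(47, Mul(Rational(4, 3), Rational(1, 16), Pow(Add(-9, Mul(2, Rational(1, 16))), -1))), 116) = Mul(Add(47, Mul(Rational(4, 3), Rational(1, 16), Pow(Add(-9, Rational(1, 8)), -1))), 116) = Mul(Add(47, Mul(Rational(4, 3), Rational(1, 16), Pow(Rational(-71, 8), -1))), 116) = Mul(Add(47, Mul(Rational(4, 3), Rational(1, 16), Rational(-8, 71))), 116) = Mul(Add(47, Rational(-2, 213)), 116) = Mul(Rational(10009, 213), 116) = Rational(1161044, 213)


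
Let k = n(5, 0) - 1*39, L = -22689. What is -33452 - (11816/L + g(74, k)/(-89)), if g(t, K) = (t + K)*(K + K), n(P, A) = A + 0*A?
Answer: -67611215438/2019321 ≈ -33482.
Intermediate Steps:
n(P, A) = A (n(P, A) = A + 0 = A)
k = -39 (k = 0 - 1*39 = 0 - 39 = -39)
g(t, K) = 2*K*(K + t) (g(t, K) = (K + t)*(2*K) = 2*K*(K + t))
-33452 - (11816/L + g(74, k)/(-89)) = -33452 - (11816/(-22689) + (2*(-39)*(-39 + 74))/(-89)) = -33452 - (11816*(-1/22689) + (2*(-39)*35)*(-1/89)) = -33452 - (-11816/22689 - 2730*(-1/89)) = -33452 - (-11816/22689 + 2730/89) = -33452 - 1*60889346/2019321 = -33452 - 60889346/2019321 = -67611215438/2019321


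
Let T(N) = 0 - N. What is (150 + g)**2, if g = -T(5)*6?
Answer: 32400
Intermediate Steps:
T(N) = -N
g = 30 (g = -(-1)*5*6 = -1*(-5)*6 = 5*6 = 30)
(150 + g)**2 = (150 + 30)**2 = 180**2 = 32400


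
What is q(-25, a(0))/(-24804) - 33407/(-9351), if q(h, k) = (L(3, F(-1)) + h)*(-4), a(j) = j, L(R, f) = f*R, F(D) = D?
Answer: 2554259/715871 ≈ 3.5680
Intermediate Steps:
L(R, f) = R*f
q(h, k) = 12 - 4*h (q(h, k) = (3*(-1) + h)*(-4) = (-3 + h)*(-4) = 12 - 4*h)
q(-25, a(0))/(-24804) - 33407/(-9351) = (12 - 4*(-25))/(-24804) - 33407/(-9351) = (12 + 100)*(-1/24804) - 33407*(-1/9351) = 112*(-1/24804) + 33407/9351 = -28/6201 + 33407/9351 = 2554259/715871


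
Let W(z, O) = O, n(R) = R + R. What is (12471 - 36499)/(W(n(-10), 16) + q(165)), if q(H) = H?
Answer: -24028/181 ≈ -132.75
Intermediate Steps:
n(R) = 2*R
(12471 - 36499)/(W(n(-10), 16) + q(165)) = (12471 - 36499)/(16 + 165) = -24028/181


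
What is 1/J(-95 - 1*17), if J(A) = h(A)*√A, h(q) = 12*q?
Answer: I*√7/37632 ≈ 7.0306e-5*I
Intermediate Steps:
J(A) = 12*A^(3/2) (J(A) = (12*A)*√A = 12*A^(3/2))
1/J(-95 - 1*17) = 1/(12*(-95 - 1*17)^(3/2)) = 1/(12*(-95 - 17)^(3/2)) = 1/(12*(-112)^(3/2)) = 1/(12*(-448*I*√7)) = 1/(-5376*I*√7) = I*√7/37632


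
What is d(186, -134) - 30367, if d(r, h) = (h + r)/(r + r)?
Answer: -2824118/93 ≈ -30367.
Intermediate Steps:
d(r, h) = (h + r)/(2*r) (d(r, h) = (h + r)/((2*r)) = (h + r)*(1/(2*r)) = (h + r)/(2*r))
d(186, -134) - 30367 = (1/2)*(-134 + 186)/186 - 30367 = (1/2)*(1/186)*52 - 30367 = 13/93 - 30367 = -2824118/93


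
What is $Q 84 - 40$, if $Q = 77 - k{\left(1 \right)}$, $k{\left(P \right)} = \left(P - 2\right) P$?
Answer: $6512$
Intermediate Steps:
$k{\left(P \right)} = P \left(-2 + P\right)$ ($k{\left(P \right)} = \left(-2 + P\right) P = P \left(-2 + P\right)$)
$Q = 78$ ($Q = 77 - 1 \left(-2 + 1\right) = 77 - 1 \left(-1\right) = 77 - -1 = 77 + 1 = 78$)
$Q 84 - 40 = 78 \cdot 84 - 40 = 6552 - 40 = 6512$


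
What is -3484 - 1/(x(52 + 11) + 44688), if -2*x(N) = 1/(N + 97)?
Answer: -49821754276/14300159 ≈ -3484.0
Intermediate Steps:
x(N) = -1/(2*(97 + N)) (x(N) = -1/(2*(N + 97)) = -1/(2*(97 + N)))
-3484 - 1/(x(52 + 11) + 44688) = -3484 - 1/(-1/(194 + 2*(52 + 11)) + 44688) = -3484 - 1/(-1/(194 + 2*63) + 44688) = -3484 - 1/(-1/(194 + 126) + 44688) = -3484 - 1/(-1/320 + 44688) = -3484 - 1/14300159/320 = -3484 - 1*320/14300159 = -3484 - 320/14300159 = -49821754276/14300159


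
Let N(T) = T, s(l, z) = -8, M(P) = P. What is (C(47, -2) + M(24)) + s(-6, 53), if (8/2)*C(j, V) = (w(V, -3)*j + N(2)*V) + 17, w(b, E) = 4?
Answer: 265/4 ≈ 66.250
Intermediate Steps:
C(j, V) = 17/4 + j + V/2 (C(j, V) = ((4*j + 2*V) + 17)/4 = ((2*V + 4*j) + 17)/4 = (17 + 2*V + 4*j)/4 = 17/4 + j + V/2)
(C(47, -2) + M(24)) + s(-6, 53) = ((17/4 + 47 + (½)*(-2)) + 24) - 8 = ((17/4 + 47 - 1) + 24) - 8 = (201/4 + 24) - 8 = 297/4 - 8 = 265/4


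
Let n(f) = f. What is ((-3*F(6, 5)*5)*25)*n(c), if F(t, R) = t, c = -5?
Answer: 11250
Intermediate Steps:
((-3*F(6, 5)*5)*25)*n(c) = ((-3*6*5)*25)*(-5) = (-18*5*25)*(-5) = -90*25*(-5) = -2250*(-5) = 11250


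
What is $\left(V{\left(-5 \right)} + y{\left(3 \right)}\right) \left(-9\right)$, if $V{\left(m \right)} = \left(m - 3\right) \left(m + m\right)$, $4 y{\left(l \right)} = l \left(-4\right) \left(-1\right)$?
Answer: $-747$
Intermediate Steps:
$y{\left(l \right)} = l$ ($y{\left(l \right)} = \frac{l \left(-4\right) \left(-1\right)}{4} = \frac{- 4 l \left(-1\right)}{4} = \frac{4 l}{4} = l$)
$V{\left(m \right)} = 2 m \left(-3 + m\right)$ ($V{\left(m \right)} = \left(-3 + m\right) 2 m = 2 m \left(-3 + m\right)$)
$\left(V{\left(-5 \right)} + y{\left(3 \right)}\right) \left(-9\right) = \left(2 \left(-5\right) \left(-3 - 5\right) + 3\right) \left(-9\right) = \left(2 \left(-5\right) \left(-8\right) + 3\right) \left(-9\right) = \left(80 + 3\right) \left(-9\right) = 83 \left(-9\right) = -747$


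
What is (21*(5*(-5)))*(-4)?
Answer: 2100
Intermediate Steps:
(21*(5*(-5)))*(-4) = (21*(-25))*(-4) = -525*(-4) = 2100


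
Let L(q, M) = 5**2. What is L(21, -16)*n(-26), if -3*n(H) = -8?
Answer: 200/3 ≈ 66.667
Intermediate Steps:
L(q, M) = 25
n(H) = 8/3 (n(H) = -1/3*(-8) = 8/3)
L(21, -16)*n(-26) = 25*(8/3) = 200/3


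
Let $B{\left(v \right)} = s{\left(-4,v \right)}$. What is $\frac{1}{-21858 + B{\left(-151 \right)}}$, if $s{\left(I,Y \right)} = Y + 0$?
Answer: $- \frac{1}{22009} \approx -4.5436 \cdot 10^{-5}$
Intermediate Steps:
$s{\left(I,Y \right)} = Y$
$B{\left(v \right)} = v$
$\frac{1}{-21858 + B{\left(-151 \right)}} = \frac{1}{-21858 - 151} = \frac{1}{-22009} = - \frac{1}{22009}$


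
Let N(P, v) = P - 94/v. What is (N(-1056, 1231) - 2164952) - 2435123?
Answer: -5663992355/1231 ≈ -4.6011e+6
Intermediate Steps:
(N(-1056, 1231) - 2164952) - 2435123 = ((-1056 - 94/1231) - 2164952) - 2435123 = (-1300030/1231 - 2164952) - 2435123 = -2666355942/1231 - 2435123 = -5663992355/1231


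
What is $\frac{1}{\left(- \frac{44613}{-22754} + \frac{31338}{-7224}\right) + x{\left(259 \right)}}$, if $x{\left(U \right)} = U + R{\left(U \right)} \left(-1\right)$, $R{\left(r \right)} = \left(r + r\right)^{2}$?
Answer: $- \frac{13697908}{3671962273065} \approx -3.7304 \cdot 10^{-6}$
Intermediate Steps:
$R{\left(r \right)} = 4 r^{2}$ ($R{\left(r \right)} = \left(2 r\right)^{2} = 4 r^{2}$)
$x{\left(U \right)} = U - 4 U^{2}$ ($x{\left(U \right)} = U + 4 U^{2} \left(-1\right) = U - 4 U^{2}$)
$\frac{1}{\left(- \frac{44613}{-22754} + \frac{31338}{-7224}\right) + x{\left(259 \right)}} = \frac{1}{\left(- \frac{44613}{-22754} + \frac{31338}{-7224}\right) + 259 \left(1 - 1036\right)} = \frac{1}{\left(\left(-44613\right) \left(- \frac{1}{22754}\right) + 31338 \left(- \frac{1}{7224}\right)\right) + 259 \left(1 - 1036\right)} = \frac{1}{\left(\frac{44613}{22754} - \frac{5223}{1204}\right) + 259 \left(-1035\right)} = \frac{1}{- \frac{32565045}{13697908} - 268065} = \frac{1}{- \frac{3671962273065}{13697908}} = - \frac{13697908}{3671962273065}$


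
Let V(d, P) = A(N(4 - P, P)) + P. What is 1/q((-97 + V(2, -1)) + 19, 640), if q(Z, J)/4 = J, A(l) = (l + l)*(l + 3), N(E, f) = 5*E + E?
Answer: 1/2560 ≈ 0.00039063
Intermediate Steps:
N(E, f) = 6*E
A(l) = 2*l*(3 + l) (A(l) = (2*l)*(3 + l) = 2*l*(3 + l))
V(d, P) = P + 2*(24 - 6*P)*(27 - 6*P) (V(d, P) = 2*(6*(4 - P))*(3 + 6*(4 - P)) + P = 2*(24 - 6*P)*(3 + (24 - 6*P)) + P = 2*(24 - 6*P)*(27 - 6*P) + P = P + 2*(24 - 6*P)*(27 - 6*P))
q(Z, J) = 4*J
1/q((-97 + V(2, -1)) + 19, 640) = 1/(4*640) = 1/2560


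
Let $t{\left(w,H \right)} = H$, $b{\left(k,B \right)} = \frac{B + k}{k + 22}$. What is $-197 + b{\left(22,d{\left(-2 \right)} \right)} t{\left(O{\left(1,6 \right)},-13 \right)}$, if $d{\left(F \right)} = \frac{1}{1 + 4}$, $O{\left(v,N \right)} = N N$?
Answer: $- \frac{44783}{220} \approx -203.56$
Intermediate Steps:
$O{\left(v,N \right)} = N^{2}$
$d{\left(F \right)} = \frac{1}{5}$
$b{\left(k,B \right)} = \frac{B + k}{22 + k}$
$-197 + b{\left(22,d{\left(-2 \right)} \right)} t{\left(O{\left(1,6 \right)},-13 \right)} = -197 + \frac{\frac{1}{5} + 22}{22 + 22} \left(-13\right) = -197 + \frac{1}{44} \cdot \frac{111}{5} \left(-13\right) = -197 + \frac{111}{220} \left(-13\right) = -197 - \frac{1443}{220} = - \frac{44783}{220}$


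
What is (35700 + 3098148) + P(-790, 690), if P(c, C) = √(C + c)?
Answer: 3133848 + 10*I ≈ 3.1338e+6 + 10.0*I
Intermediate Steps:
(35700 + 3098148) + P(-790, 690) = (35700 + 3098148) + √(690 - 790) = 3133848 + √(-100) = 3133848 + 10*I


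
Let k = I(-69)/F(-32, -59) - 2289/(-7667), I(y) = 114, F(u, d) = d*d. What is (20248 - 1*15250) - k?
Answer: 133381915299/26688827 ≈ 4997.7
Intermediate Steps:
F(u, d) = d²
k = 8842047/26688827 (k = 114/((-59)²) - 2289/(-7667) = 114/3481 - 2289*(-1/7667) = 114*(1/3481) + 2289/7667 = 114/3481 + 2289/7667 = 8842047/26688827 ≈ 0.33130)
(20248 - 1*15250) - k = (20248 - 1*15250) - 1*8842047/26688827 = (20248 - 15250) - 8842047/26688827 = 4998 - 8842047/26688827 = 133381915299/26688827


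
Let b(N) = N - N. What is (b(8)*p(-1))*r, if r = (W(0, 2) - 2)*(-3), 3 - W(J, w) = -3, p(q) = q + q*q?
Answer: 0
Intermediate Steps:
p(q) = q + q**2
W(J, w) = 6 (W(J, w) = 3 - 1*(-3) = 3 + 3 = 6)
b(N) = 0
r = -12 (r = (6 - 2)*(-3) = 4*(-3) = -12)
(b(8)*p(-1))*r = (0*(-(1 - 1)))*(-12) = (0*(-1*0))*(-12) = (0*0)*(-12) = 0*(-12) = 0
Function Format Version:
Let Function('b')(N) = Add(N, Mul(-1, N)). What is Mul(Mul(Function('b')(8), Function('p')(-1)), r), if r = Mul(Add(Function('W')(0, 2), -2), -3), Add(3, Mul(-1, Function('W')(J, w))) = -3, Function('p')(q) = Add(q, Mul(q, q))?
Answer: 0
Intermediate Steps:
Function('p')(q) = Add(q, Pow(q, 2))
Function('W')(J, w) = 6 (Function('W')(J, w) = Add(3, Mul(-1, -3)) = Add(3, 3) = 6)
Function('b')(N) = 0
r = -12 (r = Mul(Add(6, -2), -3) = Mul(4, -3) = -12)
Mul(Mul(Function('b')(8), Function('p')(-1)), r) = Mul(Mul(0, Mul(-1, Add(1, -1))), -12) = Mul(Mul(0, Mul(-1, 0)), -12) = Mul(Mul(0, 0), -12) = Mul(0, -12) = 0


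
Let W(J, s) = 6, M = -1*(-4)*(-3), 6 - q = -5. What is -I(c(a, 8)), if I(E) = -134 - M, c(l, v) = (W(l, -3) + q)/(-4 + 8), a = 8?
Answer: 122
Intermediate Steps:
q = 11 (q = 6 - 1*(-5) = 6 + 5 = 11)
M = -12 (M = 4*(-3) = -12)
c(l, v) = 17/4 (c(l, v) = (6 + 11)/(-4 + 8) = 17/4)
I(E) = -122 (I(E) = -134 - 1*(-12) = -134 + 12 = -122)
-I(c(a, 8)) = -1*(-122) = 122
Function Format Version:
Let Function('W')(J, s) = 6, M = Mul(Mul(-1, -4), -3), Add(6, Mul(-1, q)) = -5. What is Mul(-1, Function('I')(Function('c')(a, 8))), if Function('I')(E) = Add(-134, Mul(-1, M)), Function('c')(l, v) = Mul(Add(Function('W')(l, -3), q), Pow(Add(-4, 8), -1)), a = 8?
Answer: 122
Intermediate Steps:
q = 11 (q = Add(6, Mul(-1, -5)) = Add(6, 5) = 11)
M = -12 (M = Mul(4, -3) = -12)
Function('c')(l, v) = Rational(17, 4) (Function('c')(l, v) = Mul(Add(6, 11), Pow(Add(-4, 8), -1)) = Mul(17, Pow(4, -1)) = Mul(17, Rational(1, 4)) = Rational(17, 4))
Function('I')(E) = -122 (Function('I')(E) = Add(-134, Mul(-1, -12)) = Add(-134, 12) = -122)
Mul(-1, Function('I')(Function('c')(a, 8))) = Mul(-1, -122) = 122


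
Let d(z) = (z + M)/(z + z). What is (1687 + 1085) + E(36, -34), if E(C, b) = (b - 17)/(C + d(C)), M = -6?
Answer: 1210752/437 ≈ 2770.6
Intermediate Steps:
d(z) = (-6 + z)/(2*z) (d(z) = (z - 6)/(z + z) = (-6 + z)/((2*z)) = (-6 + z)*(1/(2*z)) = (-6 + z)/(2*z))
E(C, b) = (-17 + b)/(C + (-6 + C)/(2*C)) (E(C, b) = (b - 17)/(C + (-6 + C)/(2*C)) = (-17 + b)/(C + (-6 + C)/(2*C)))
(1687 + 1085) + E(36, -34) = (1687 + 1085) + 2*36*(-17 - 34)/(-6 + 36 + 2*36**2) = 2772 + 2*36*(-51)/(-6 + 36 + 2*1296) = 2772 + 2*36*(-51)/(-6 + 36 + 2592) = 2772 + 2*36*(-51)/2622 = 2772 + 2*36*(1/2622)*(-51) = 2772 - 612/437 = 1210752/437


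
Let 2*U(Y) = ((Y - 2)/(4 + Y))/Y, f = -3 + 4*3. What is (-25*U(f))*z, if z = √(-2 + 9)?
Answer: -175*√7/234 ≈ -1.9787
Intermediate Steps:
z = √7 ≈ 2.6458
f = 9 (f = -3 + 12 = 9)
U(Y) = (-2 + Y)/(2*Y*(4 + Y)) (U(Y) = (((Y - 2)/(4 + Y))/Y)/2 = (((-2 + Y)/(4 + Y))/Y)/2 = ((-2 + Y)/(Y*(4 + Y)))/2 = (-2 + Y)/(2*Y*(4 + Y)))
(-25*U(f))*z = (-25*(-2 + 9)/(2*9*(4 + 9)))*√7 = (-25*7/(2*9*13))*√7 = (-25*7/234)*√7 = -175*√7/234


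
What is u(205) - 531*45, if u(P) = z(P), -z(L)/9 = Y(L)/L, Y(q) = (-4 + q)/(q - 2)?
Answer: -994392234/41615 ≈ -23895.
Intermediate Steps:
Y(q) = (-4 + q)/(-2 + q)
z(L) = -9*(-4 + L)/(L*(-2 + L)) (z(L) = -9*(-4 + L)/(-2 + L)/L = -9*(-4 + L)/(L*(-2 + L)))
u(P) = 9*(4 - P)/(P*(-2 + P))
u(205) - 531*45 = 9*(4 - 1*205)/(205*(-2 + 205)) - 531*45 = 9*(1/205)*(4 - 205)/203 - 1*23895 = 9*(1/205)*(1/203)*(-201) - 23895 = -1809/41615 - 23895 = -994392234/41615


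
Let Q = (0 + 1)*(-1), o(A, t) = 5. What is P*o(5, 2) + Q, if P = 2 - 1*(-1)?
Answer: 14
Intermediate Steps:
Q = -1 (Q = 1*(-1) = -1)
P = 3 (P = 2 + 1 = 3)
P*o(5, 2) + Q = 3*5 - 1 = 15 - 1 = 14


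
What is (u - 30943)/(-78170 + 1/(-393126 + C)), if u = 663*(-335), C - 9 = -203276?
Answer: 150916055864/46620040811 ≈ 3.2371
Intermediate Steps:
C = -203267 (C = 9 - 203276 = -203267)
u = -222105
(u - 30943)/(-78170 + 1/(-393126 + C)) = (-222105 - 30943)/(-78170 + 1/(-393126 - 203267)) = -253048/(-78170 + 1/(-596393)) = -253048/(-78170 - 1/596393) = -253048/(-46620040811/596393) = -253048*(-596393/46620040811) = 150916055864/46620040811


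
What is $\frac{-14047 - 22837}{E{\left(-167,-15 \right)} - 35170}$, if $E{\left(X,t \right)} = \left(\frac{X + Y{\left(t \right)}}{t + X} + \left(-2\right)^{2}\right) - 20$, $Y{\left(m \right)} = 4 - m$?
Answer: $\frac{839111}{800463} \approx 1.0483$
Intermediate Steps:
$E{\left(X,t \right)} = -16 + \frac{4 + X - t}{X + t}$ ($E{\left(X,t \right)} = \left(\frac{X - \left(-4 + t\right)}{t + X} + \left(-2\right)^{2}\right) - 20 = \left(\frac{4 + X - t}{X + t} + 4\right) - 20 = \left(4 + \frac{4 + X - t}{X + t}\right) - 20 = -16 + \frac{4 + X - t}{X + t}$)
$\frac{-14047 - 22837}{E{\left(-167,-15 \right)} - 35170} = \frac{-14047 - 22837}{\frac{4 - -255 - -2505}{-167 - 15} - 35170} = - \frac{36884}{\frac{4 + 255 + 2505}{-182} - 35170} = - \frac{36884}{\left(- \frac{1}{182}\right) 2764 - 35170} = - \frac{36884}{- \frac{1382}{91} - 35170} = - \frac{36884}{- \frac{3201852}{91}} = \left(-36884\right) \left(- \frac{91}{3201852}\right) = \frac{839111}{800463}$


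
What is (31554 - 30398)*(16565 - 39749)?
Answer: -26800704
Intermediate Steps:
(31554 - 30398)*(16565 - 39749) = 1156*(-23184) = -26800704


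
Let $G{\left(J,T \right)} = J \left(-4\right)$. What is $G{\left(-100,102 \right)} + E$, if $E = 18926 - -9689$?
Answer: $29015$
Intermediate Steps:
$G{\left(J,T \right)} = - 4 J$
$E = 28615$ ($E = 18926 + 9689 = 28615$)
$G{\left(-100,102 \right)} + E = \left(-4\right) \left(-100\right) + 28615 = 400 + 28615 = 29015$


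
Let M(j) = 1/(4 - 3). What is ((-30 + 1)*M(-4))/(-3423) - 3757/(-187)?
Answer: 756802/37653 ≈ 20.099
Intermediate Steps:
M(j) = 1 (M(j) = 1/1 = 1)
((-30 + 1)*M(-4))/(-3423) - 3757/(-187) = ((-30 + 1)*1)/(-3423) - 3757/(-187) = -29*1*(-1/3423) - 3757*(-1/187) = -29*(-1/3423) + 221/11 = 29/3423 + 221/11 = 756802/37653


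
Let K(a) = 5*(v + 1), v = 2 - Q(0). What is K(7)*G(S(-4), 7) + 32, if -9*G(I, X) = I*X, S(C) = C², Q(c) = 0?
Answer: -464/3 ≈ -154.67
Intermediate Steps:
G(I, X) = -I*X/9
v = 2 (v = 2 - 1*0 = 2 + 0 = 2)
K(a) = 15 (K(a) = 5*(2 + 1) = 5*3 = 15)
K(7)*G(S(-4), 7) + 32 = 15*(-⅑*(-4)²*7) + 32 = 15*(-⅑*16*7) + 32 = 15*(-112/9) + 32 = -560/3 + 32 = -464/3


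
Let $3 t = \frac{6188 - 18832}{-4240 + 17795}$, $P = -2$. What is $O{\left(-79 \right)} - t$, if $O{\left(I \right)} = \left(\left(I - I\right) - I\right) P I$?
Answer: $\frac{507593174}{40665} \approx 12482.0$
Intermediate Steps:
$O{\left(I \right)} = 2 I^{2}$ ($O{\left(I \right)} = \left(\left(I - I\right) - I\right) \left(-2\right) I = \left(0 - I\right) \left(-2\right) I = - I \left(-2\right) I = 2 I I = 2 I^{2}$)
$t = - \frac{12644}{40665}$ ($t = \frac{\left(6188 - 18832\right) \frac{1}{-4240 + 17795}}{3} = \frac{\left(-12644\right) \frac{1}{13555}}{3} = \frac{1}{3} \left(- \frac{12644}{13555}\right) = - \frac{12644}{40665} \approx -0.31093$)
$O{\left(-79 \right)} - t = 2 \left(-79\right)^{2} - - \frac{12644}{40665} = 2 \cdot 6241 + \frac{12644}{40665} = 12482 + \frac{12644}{40665} = \frac{507593174}{40665}$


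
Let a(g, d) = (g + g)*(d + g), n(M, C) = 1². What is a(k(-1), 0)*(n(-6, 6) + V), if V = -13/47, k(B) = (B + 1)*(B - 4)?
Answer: 0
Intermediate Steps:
n(M, C) = 1
k(B) = (1 + B)*(-4 + B)
a(g, d) = 2*g*(d + g) (a(g, d) = (2*g)*(d + g) = 2*g*(d + g))
V = -13/47 (V = -13*1/47 = -13/47 ≈ -0.27660)
a(k(-1), 0)*(n(-6, 6) + V) = (2*(-4 + (-1)² - 3*(-1))*(0 + (-4 + (-1)² - 3*(-1))))*(1 - 13/47) = (2*(-4 + 1 + 3)*(0 + (-4 + 1 + 3)))*(34/47) = (2*0*(0 + 0))*(34/47) = (2*0*0)*(34/47) = 0*(34/47) = 0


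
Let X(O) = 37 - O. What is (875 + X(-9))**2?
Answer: 848241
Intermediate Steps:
(875 + X(-9))**2 = (875 + (37 - 1*(-9)))**2 = (875 + (37 + 9))**2 = (875 + 46)**2 = 921**2 = 848241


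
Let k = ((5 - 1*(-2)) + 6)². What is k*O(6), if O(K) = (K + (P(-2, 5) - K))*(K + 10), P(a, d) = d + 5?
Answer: 27040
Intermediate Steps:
P(a, d) = 5 + d
k = 169 (k = ((5 + 2) + 6)² = (7 + 6)² = 13² = 169)
O(K) = 100 + 10*K (O(K) = (K + ((5 + 5) - K))*(K + 10) = (K + (10 - K))*(10 + K) = 10*(10 + K) = 100 + 10*K)
k*O(6) = 169*(100 + 10*6) = 169*(100 + 60) = 169*160 = 27040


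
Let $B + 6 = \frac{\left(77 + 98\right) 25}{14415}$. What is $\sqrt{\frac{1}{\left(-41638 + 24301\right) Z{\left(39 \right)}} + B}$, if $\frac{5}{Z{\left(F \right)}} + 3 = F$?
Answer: $\frac{13 i \sqrt{243424396065}}{2687235} \approx 2.3868 i$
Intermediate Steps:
$Z{\left(F \right)} = \frac{5}{-3 + F}$
$B = - \frac{16423}{2883}$ ($B = -6 + \frac{\left(77 + 98\right) 25}{14415} = -6 + 175 \cdot 25 \cdot \frac{1}{14415} = -6 + 4375 \cdot \frac{1}{14415} = -6 + \frac{875}{2883} = - \frac{16423}{2883} \approx -5.6965$)
$\sqrt{\frac{1}{\left(-41638 + 24301\right) Z{\left(39 \right)}} + B} = \sqrt{\frac{1}{\left(-41638 + 24301\right) \frac{5}{-3 + 39}} - \frac{16423}{2883}} = \sqrt{\frac{1}{\left(-17337\right) \frac{5}{36}} - \frac{16423}{2883}} = \sqrt{- \frac{1}{17337 \cdot 5 \cdot \frac{1}{36}} - \frac{16423}{2883}} = \sqrt{- \frac{1}{17337 \cdot \frac{5}{36}} - \frac{16423}{2883}} = \sqrt{\left(- \frac{1}{17337}\right) \frac{36}{5} - \frac{16423}{2883}} = \sqrt{- \frac{12}{28895} - \frac{16423}{2883}} = \sqrt{- \frac{474577181}{83304285}} = \frac{13 i \sqrt{243424396065}}{2687235}$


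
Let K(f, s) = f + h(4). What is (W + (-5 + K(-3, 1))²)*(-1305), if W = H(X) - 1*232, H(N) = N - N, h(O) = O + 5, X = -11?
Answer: 301455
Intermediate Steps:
h(O) = 5 + O
K(f, s) = 9 + f (K(f, s) = f + (5 + 4) = f + 9 = 9 + f)
H(N) = 0
W = -232 (W = 0 - 1*232 = 0 - 232 = -232)
(W + (-5 + K(-3, 1))²)*(-1305) = (-232 + (-5 + (9 - 3))²)*(-1305) = (-232 + (-5 + 6)²)*(-1305) = (-232 + 1²)*(-1305) = (-232 + 1)*(-1305) = -231*(-1305) = 301455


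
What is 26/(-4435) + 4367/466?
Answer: 19355529/2066710 ≈ 9.3654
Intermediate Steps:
26/(-4435) + 4367/466 = 26*(-1/4435) + 4367*(1/466) = -26/4435 + 4367/466 = 19355529/2066710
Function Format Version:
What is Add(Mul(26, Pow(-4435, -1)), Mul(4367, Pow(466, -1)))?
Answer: Rational(19355529, 2066710) ≈ 9.3654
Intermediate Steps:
Add(Mul(26, Pow(-4435, -1)), Mul(4367, Pow(466, -1))) = Add(Mul(26, Rational(-1, 4435)), Mul(4367, Rational(1, 466))) = Add(Rational(-26, 4435), Rational(4367, 466)) = Rational(19355529, 2066710)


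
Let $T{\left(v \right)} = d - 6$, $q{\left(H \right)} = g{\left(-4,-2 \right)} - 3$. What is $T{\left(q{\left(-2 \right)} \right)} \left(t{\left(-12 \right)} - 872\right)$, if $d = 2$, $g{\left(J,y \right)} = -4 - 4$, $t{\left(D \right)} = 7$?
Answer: $3460$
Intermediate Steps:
$g{\left(J,y \right)} = -8$
$q{\left(H \right)} = -11$ ($q{\left(H \right)} = -8 - 3 = -11$)
$T{\left(v \right)} = -4$ ($T{\left(v \right)} = 2 - 6 = -4$)
$T{\left(q{\left(-2 \right)} \right)} \left(t{\left(-12 \right)} - 872\right) = - 4 \left(7 - 872\right) = \left(-4\right) \left(-865\right) = 3460$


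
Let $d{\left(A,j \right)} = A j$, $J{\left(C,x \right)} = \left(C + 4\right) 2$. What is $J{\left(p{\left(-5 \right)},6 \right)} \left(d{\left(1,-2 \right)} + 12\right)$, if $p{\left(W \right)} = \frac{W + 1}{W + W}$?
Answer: $88$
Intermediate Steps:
$p{\left(W \right)} = \frac{1 + W}{2 W}$
$J{\left(C,x \right)} = 8 + 2 C$ ($J{\left(C,x \right)} = \left(4 + C\right) 2 = 8 + 2 C$)
$J{\left(p{\left(-5 \right)},6 \right)} \left(d{\left(1,-2 \right)} + 12\right) = \left(8 + 2 \frac{1 - 5}{2 \left(-5\right)}\right) \left(1 \left(-2\right) + 12\right) = \left(8 + 2 \cdot \frac{1}{2} \left(- \frac{1}{5}\right) \left(-4\right)\right) \left(-2 + 12\right) = \left(8 + 2 \cdot \frac{2}{5}\right) 10 = \left(8 + \frac{4}{5}\right) 10 = \frac{44}{5} \cdot 10 = 88$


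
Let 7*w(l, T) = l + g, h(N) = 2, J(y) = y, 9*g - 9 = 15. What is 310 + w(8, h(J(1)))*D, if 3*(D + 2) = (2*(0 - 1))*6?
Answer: 2106/7 ≈ 300.86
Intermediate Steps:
g = 8/3 (g = 1 + (⅑)*15 = 1 + 5/3 = 8/3 ≈ 2.6667)
D = -6 (D = -2 + ((2*(0 - 1))*6)/3 = -2 + ((2*(-1))*6)/3 = -2 + (-2*6)/3 = -2 + (⅓)*(-12) = -2 - 4 = -6)
w(l, T) = 8/21 + l/7 (w(l, T) = (l + 8/3)/7 = (8/3 + l)/7 = 8/21 + l/7)
310 + w(8, h(J(1)))*D = 310 + (8/21 + (⅐)*8)*(-6) = 310 + (8/21 + 8/7)*(-6) = 310 + (32/21)*(-6) = 310 - 64/7 = 2106/7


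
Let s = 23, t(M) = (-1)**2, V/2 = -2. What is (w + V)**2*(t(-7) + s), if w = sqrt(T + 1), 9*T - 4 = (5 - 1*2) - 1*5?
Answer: 1240/3 - 64*sqrt(11) ≈ 201.07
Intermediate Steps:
V = -4 (V = 2*(-2) = -4)
t(M) = 1
T = 2/9 (T = 4/9 + ((5 - 1*2) - 1*5)/9 = 4/9 + ((5 - 2) - 5)/9 = 4/9 + (3 - 5)/9 = 4/9 + (1/9)*(-2) = 4/9 - 2/9 = 2/9 ≈ 0.22222)
w = sqrt(11)/3 (w = sqrt(2/9 + 1) = sqrt(11/9) = sqrt(11)/3 ≈ 1.1055)
(w + V)**2*(t(-7) + s) = (sqrt(11)/3 - 4)**2*(1 + 23) = (-4 + sqrt(11)/3)**2*24 = 24*(-4 + sqrt(11)/3)**2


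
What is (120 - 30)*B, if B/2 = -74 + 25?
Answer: -8820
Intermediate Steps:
B = -98 (B = 2*(-74 + 25) = 2*(-49) = -98)
(120 - 30)*B = (120 - 30)*(-98) = 90*(-98) = -8820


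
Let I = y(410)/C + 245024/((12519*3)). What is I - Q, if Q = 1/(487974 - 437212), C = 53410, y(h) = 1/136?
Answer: 204402058387957/31330608941520 ≈ 6.5240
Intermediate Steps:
y(h) = 1/136
I = 136907351369/20985002640 (I = (1/136)/53410 + 245024/((12519*3)) = (1/136)*(1/53410) + 245024/37557 = 1/7263760 + 245024*(1/37557) = 1/7263760 + 18848/2889 = 136907351369/20985002640 ≈ 6.5241)
Q = 1/50762 ≈ 1.9700e-5
I - Q = 136907351369/20985002640 - 1*1/50762 = 136907351369/20985002640 - 1/50762 = 204402058387957/31330608941520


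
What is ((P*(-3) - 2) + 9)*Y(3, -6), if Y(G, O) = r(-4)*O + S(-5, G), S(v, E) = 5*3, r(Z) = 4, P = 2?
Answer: -9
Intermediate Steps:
S(v, E) = 15
Y(G, O) = 15 + 4*O (Y(G, O) = 4*O + 15 = 15 + 4*O)
((P*(-3) - 2) + 9)*Y(3, -6) = ((2*(-3) - 2) + 9)*(15 + 4*(-6)) = ((-6 - 2) + 9)*(15 - 24) = (-8 + 9)*(-9) = 1*(-9) = -9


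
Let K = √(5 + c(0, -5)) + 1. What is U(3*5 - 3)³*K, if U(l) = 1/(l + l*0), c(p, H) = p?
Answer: 1/1728 + √5/1728 ≈ 0.0018727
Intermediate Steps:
K = 1 + √5 (K = √(5 + 0) + 1 = √5 + 1 = 1 + √5 ≈ 3.2361)
U(l) = 1/l (U(l) = 1/(l + 0) = 1/l)
U(3*5 - 3)³*K = (1/(3*5 - 3))³*(1 + √5) = (1/(15 - 3))³*(1 + √5) = (1/12)³*(1 + √5) = (1 + √5)/1728 = 1/1728 + √5/1728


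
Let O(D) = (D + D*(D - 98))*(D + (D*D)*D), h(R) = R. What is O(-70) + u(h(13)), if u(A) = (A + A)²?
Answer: -4010487624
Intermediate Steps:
O(D) = (D + D³)*(D + D*(-98 + D)) (O(D) = (D + D*(-98 + D))*(D + D²*D) = (D + D*(-98 + D))*(D + D³) = (D + D³)*(D + D*(-98 + D)))
u(A) = 4*A² (u(A) = (2*A)² = 4*A²)
O(-70) + u(h(13)) = (-70)²*(-97 - 70 + (-70)³ - 97*(-70)²) + 4*13² = 4900*(-97 - 70 - 343000 - 97*4900) + 4*169 = 4900*(-97 - 70 - 343000 - 475300) + 676 = 4900*(-818467) + 676 = -4010488300 + 676 = -4010487624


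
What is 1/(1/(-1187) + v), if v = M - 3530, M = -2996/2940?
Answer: -124635/440088664 ≈ -0.00028320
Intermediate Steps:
M = -107/105 (M = -2996*1/2940 = -107/105 ≈ -1.0190)
v = -370757/105 (v = -107/105 - 3530 = -370757/105 ≈ -3531.0)
1/(1/(-1187) + v) = 1/(1/(-1187) - 370757/105) = 1/(-1/1187 - 370757/105) = 1/(-440088664/124635) = -124635/440088664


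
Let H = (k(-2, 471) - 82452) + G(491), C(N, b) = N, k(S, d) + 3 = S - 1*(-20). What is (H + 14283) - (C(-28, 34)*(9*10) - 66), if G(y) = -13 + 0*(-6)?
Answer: -65581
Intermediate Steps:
k(S, d) = 17 + S (k(S, d) = -3 + (S - 1*(-20)) = -3 + (S + 20) = -3 + (20 + S) = 17 + S)
G(y) = -13 (G(y) = -13 + 0 = -13)
H = -82450 (H = ((17 - 2) - 82452) - 13 = (15 - 82452) - 13 = -82437 - 13 = -82450)
(H + 14283) - (C(-28, 34)*(9*10) - 66) = (-82450 + 14283) - (-252*10 - 66) = -68167 - (-28*90 - 66) = -68167 - (-2520 - 66) = -68167 - 1*(-2586) = -68167 + 2586 = -65581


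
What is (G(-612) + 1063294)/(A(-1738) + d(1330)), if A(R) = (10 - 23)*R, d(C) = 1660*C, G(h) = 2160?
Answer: 532727/1115197 ≈ 0.47770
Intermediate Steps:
A(R) = -13*R
(G(-612) + 1063294)/(A(-1738) + d(1330)) = (2160 + 1063294)/(-13*(-1738) + 1660*1330) = 1065454/(22594 + 2207800) = 1065454/2230394 = 1065454*(1/2230394) = 532727/1115197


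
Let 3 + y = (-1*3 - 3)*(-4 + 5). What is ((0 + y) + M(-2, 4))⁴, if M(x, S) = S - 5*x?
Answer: 625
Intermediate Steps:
y = -9 (y = -3 + (-1*3 - 3)*(-4 + 5) = -3 + (-3 - 3)*1 = -3 - 6*1 = -3 - 6 = -9)
((0 + y) + M(-2, 4))⁴ = ((0 - 9) + (4 - 5*(-2)))⁴ = (-9 + (4 + 10))⁴ = (-9 + 14)⁴ = 5⁴ = 625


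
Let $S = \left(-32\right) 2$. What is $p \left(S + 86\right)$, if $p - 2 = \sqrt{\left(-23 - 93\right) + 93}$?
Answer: $44 + 22 i \sqrt{23} \approx 44.0 + 105.51 i$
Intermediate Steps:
$p = 2 + i \sqrt{23}$ ($p = 2 + \sqrt{\left(-23 - 93\right) + 93} = 2 + \sqrt{-116 + 93} = 2 + \sqrt{-23} = 2 + i \sqrt{23} \approx 2.0 + 4.7958 i$)
$S = -64$
$p \left(S + 86\right) = \left(2 + i \sqrt{23}\right) \left(-64 + 86\right) = \left(2 + i \sqrt{23}\right) 22 = 44 + 22 i \sqrt{23}$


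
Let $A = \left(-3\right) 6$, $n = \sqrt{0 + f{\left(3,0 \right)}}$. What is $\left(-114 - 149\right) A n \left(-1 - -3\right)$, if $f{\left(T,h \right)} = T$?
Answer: $9468 \sqrt{3} \approx 16399.0$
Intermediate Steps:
$n = \sqrt{3}$ ($n = \sqrt{0 + 3} = \sqrt{3} \approx 1.732$)
$A = -18$
$\left(-114 - 149\right) A n \left(-1 - -3\right) = \left(-114 - 149\right) - 18 \sqrt{3} \left(-1 - -3\right) = - 263 - 18 \sqrt{3} \left(-1 + 3\right) = - 263 - 18 \sqrt{3} \cdot 2 = - 263 \left(- 36 \sqrt{3}\right) = 9468 \sqrt{3}$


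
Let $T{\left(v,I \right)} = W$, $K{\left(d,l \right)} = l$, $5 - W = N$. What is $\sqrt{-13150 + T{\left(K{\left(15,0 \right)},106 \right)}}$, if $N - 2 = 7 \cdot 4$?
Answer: $5 i \sqrt{527} \approx 114.78 i$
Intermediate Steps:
$N = 30$ ($N = 2 + 7 \cdot 4 = 2 + 28 = 30$)
$W = -25$ ($W = 5 - 30 = -25$)
$T{\left(v,I \right)} = -25$
$\sqrt{-13150 + T{\left(K{\left(15,0 \right)},106 \right)}} = \sqrt{-13150 - 25} = \sqrt{-13175} = 5 i \sqrt{527}$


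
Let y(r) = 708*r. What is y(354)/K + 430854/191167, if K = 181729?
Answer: 126211234110/34740587743 ≈ 3.6330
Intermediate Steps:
y(354)/K + 430854/191167 = (708*354)/181729 + 430854/191167 = 250632*(1/181729) + 430854*(1/191167) = 250632/181729 + 430854/191167 = 126211234110/34740587743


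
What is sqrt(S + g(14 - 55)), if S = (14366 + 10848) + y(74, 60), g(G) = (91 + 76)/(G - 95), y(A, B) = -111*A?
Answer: sqrt(78602322)/68 ≈ 130.38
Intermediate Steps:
g(G) = 167/(-95 + G)
S = 17000 (S = (14366 + 10848) - 111*74 = 25214 - 8214 = 17000)
sqrt(S + g(14 - 55)) = sqrt(17000 + 167/(-95 + (14 - 55))) = sqrt(17000 + 167/(-95 - 41)) = sqrt(17000 + 167/(-136)) = sqrt(17000 + 167*(-1/136)) = sqrt(17000 - 167/136) = sqrt(2311833/136) = sqrt(78602322)/68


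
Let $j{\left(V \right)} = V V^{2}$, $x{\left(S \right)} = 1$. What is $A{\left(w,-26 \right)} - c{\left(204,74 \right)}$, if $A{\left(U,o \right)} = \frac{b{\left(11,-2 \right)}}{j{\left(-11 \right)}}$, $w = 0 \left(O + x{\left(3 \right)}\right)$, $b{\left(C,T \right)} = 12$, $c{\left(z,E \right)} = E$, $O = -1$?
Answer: $- \frac{98506}{1331} \approx -74.009$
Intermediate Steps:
$j{\left(V \right)} = V^{3}$
$w = 0$ ($w = 0 \left(-1 + 1\right) = 0 \cdot 0 = 0$)
$A{\left(U,o \right)} = - \frac{12}{1331}$ ($A{\left(U,o \right)} = \frac{12}{\left(-11\right)^{3}} = \frac{12}{-1331} = 12 \left(- \frac{1}{1331}\right) = - \frac{12}{1331}$)
$A{\left(w,-26 \right)} - c{\left(204,74 \right)} = - \frac{12}{1331} - 74 = - \frac{98506}{1331}$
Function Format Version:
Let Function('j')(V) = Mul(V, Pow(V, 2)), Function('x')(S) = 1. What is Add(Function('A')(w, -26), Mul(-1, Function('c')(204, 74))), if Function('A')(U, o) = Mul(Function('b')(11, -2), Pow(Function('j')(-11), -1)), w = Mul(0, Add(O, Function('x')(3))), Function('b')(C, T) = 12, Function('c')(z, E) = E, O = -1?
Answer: Rational(-98506, 1331) ≈ -74.009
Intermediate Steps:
Function('j')(V) = Pow(V, 3)
w = 0 (w = Mul(0, Add(-1, 1)) = Mul(0, 0) = 0)
Function('A')(U, o) = Rational(-12, 1331) (Function('A')(U, o) = Mul(12, Pow(Pow(-11, 3), -1)) = Mul(12, Pow(-1331, -1)) = Mul(12, Rational(-1, 1331)) = Rational(-12, 1331))
Add(Function('A')(w, -26), Mul(-1, Function('c')(204, 74))) = Add(Rational(-12, 1331), Mul(-1, 74)) = Add(Rational(-12, 1331), -74) = Rational(-98506, 1331)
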